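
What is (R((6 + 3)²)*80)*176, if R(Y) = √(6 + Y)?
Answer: 14080*√87 ≈ 1.3133e+5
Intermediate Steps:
(R((6 + 3)²)*80)*176 = (√(6 + (6 + 3)²)*80)*176 = (√(6 + 9²)*80)*176 = (√(6 + 81)*80)*176 = (√87*80)*176 = (80*√87)*176 = 14080*√87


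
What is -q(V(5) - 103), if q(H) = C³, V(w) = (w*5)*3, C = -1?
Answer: 1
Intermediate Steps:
V(w) = 15*w (V(w) = (5*w)*3 = 15*w)
q(H) = -1 (q(H) = (-1)³ = -1)
-q(V(5) - 103) = -1*(-1) = 1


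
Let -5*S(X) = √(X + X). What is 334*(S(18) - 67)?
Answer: -113894/5 ≈ -22779.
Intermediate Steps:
S(X) = -√2*√X/5 (S(X) = -√(X + X)/5 = -√2*√X/5)
334*(S(18) - 67) = 334*(-√2*√18/5 - 67) = 334*(-√2*3*√2/5 - 67) = 334*(-6/5 - 67) = 334*(-341/5) = -113894/5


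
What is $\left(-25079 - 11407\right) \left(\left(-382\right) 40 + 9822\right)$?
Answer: $199140588$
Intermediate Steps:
$\left(-25079 - 11407\right) \left(\left(-382\right) 40 + 9822\right) = - 36486 \left(-15280 + 9822\right) = \left(-36486\right) \left(-5458\right) = 199140588$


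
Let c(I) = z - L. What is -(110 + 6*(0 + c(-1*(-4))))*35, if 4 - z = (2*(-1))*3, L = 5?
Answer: -4900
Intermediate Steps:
z = 10 (z = 4 - 2*(-1)*3 = 4 - (-2)*3 = 4 - 1*(-6) = 4 + 6 = 10)
c(I) = 5 (c(I) = 10 - 1*5 = 10 - 5 = 5)
-(110 + 6*(0 + c(-1*(-4))))*35 = -(110 + 6*(0 + 5))*35 = -(110 + 6*5)*35 = -(110 + 30)*35 = -140*35 = -1*4900 = -4900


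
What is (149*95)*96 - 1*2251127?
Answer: -892247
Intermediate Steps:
(149*95)*96 - 1*2251127 = 14155*96 - 2251127 = 1358880 - 2251127 = -892247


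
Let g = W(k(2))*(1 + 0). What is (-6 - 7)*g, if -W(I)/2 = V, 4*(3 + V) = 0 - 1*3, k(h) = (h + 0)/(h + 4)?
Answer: -195/2 ≈ -97.500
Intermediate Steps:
k(h) = h/(4 + h)
V = -15/4 (V = -3 + (0 - 1*3)/4 = -3 + (0 - 3)/4 = -3 + (1/4)*(-3) = -3 - 3/4 = -15/4 ≈ -3.7500)
W(I) = 15/2 (W(I) = -2*(-15/4) = 15/2)
g = 15/2 (g = 15*(1 + 0)/2 = (15/2)*1 = 15/2 ≈ 7.5000)
(-6 - 7)*g = (-6 - 7)*(15/2) = -13*15/2 = -195/2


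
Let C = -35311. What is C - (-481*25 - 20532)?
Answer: -2754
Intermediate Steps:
C - (-481*25 - 20532) = -35311 - (-481*25 - 20532) = -35311 - (-12025 - 20532) = -35311 - 1*(-32557) = -35311 + 32557 = -2754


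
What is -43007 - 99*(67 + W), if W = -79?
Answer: -41819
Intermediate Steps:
-43007 - 99*(67 + W) = -43007 - 99*(67 - 79) = -43007 - 99*(-12) = -43007 - 1*(-1188) = -43007 + 1188 = -41819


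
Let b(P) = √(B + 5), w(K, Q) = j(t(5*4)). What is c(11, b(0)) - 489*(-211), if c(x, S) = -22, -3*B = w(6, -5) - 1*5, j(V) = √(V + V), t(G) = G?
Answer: 103157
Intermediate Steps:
j(V) = √2*√V (j(V) = √(2*V) = √2*√V)
w(K, Q) = 2*√10 (w(K, Q) = √2*√(5*4) = √2*√20 = √2*(2*√5) = 2*√10)
B = 5/3 - 2*√10/3 (B = -(2*√10 - 1*5)/3 = -(2*√10 - 5)/3 = -(-5 + 2*√10)/3 = 5/3 - 2*√10/3 ≈ -0.44152)
b(P) = √(20/3 - 2*√10/3) (b(P) = √((5/3 - 2*√10/3) + 5) = √(20/3 - 2*√10/3))
c(11, b(0)) - 489*(-211) = -22 - 489*(-211) = -22 + 103179 = 103157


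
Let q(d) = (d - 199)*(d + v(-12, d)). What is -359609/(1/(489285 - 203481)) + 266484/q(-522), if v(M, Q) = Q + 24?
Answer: -6298730770605053/61285 ≈ -1.0278e+11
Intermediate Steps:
v(M, Q) = 24 + Q
q(d) = (-199 + d)*(24 + 2*d) (q(d) = (d - 199)*(d + (24 + d)) = (-199 + d)*(24 + 2*d))
-359609/(1/(489285 - 203481)) + 266484/q(-522) = -359609/(1/(489285 - 203481)) + 266484/(-4776 - 374*(-522) + 2*(-522)²) = -359609/(1/285804) + 266484/(-4776 + 195228 + 2*272484) = -359609/1/285804 + 266484/(-4776 + 195228 + 544968) = -359609*285804 + 266484/735420 = -102777690636 + 266484*(1/735420) = -102777690636 + 22207/61285 = -6298730770605053/61285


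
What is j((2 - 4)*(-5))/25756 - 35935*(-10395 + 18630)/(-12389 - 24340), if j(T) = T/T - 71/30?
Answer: 25406123889679/3153307080 ≈ 8057.0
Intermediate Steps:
j(T) = -41/30 (j(T) = 1 - 71*1/30 = 1 - 71/30 = -41/30)
j((2 - 4)*(-5))/25756 - 35935*(-10395 + 18630)/(-12389 - 24340) = -41/30/25756 - 35935*(-10395 + 18630)/(-12389 - 24340) = -41/30*1/25756 - 35935/((-36729/8235)) = -41/772680 - 35935/((-36729*1/8235)) = -41/772680 - 35935/(-4081/915) = -41/772680 - 35935*(-915/4081) = -41/772680 + 32880525/4081 = 25406123889679/3153307080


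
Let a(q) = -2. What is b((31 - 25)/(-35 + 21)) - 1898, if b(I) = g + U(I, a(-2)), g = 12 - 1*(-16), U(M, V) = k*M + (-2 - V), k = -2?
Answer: -13084/7 ≈ -1869.1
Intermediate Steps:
U(M, V) = -2 - V - 2*M (U(M, V) = -2*M + (-2 - V) = -2 - V - 2*M)
g = 28 (g = 12 + 16 = 28)
b(I) = 28 - 2*I (b(I) = 28 + (-2 - 1*(-2) - 2*I) = 28 + (-2 + 2 - 2*I) = 28 - 2*I)
b((31 - 25)/(-35 + 21)) - 1898 = (28 - 2*(31 - 25)/(-35 + 21)) - 1898 = (28 - 12/(-14)) - 1898 = (28 - 12*(-1)/14) - 1898 = (28 - 2*(-3/7)) - 1898 = (28 + 6/7) - 1898 = 202/7 - 1898 = -13084/7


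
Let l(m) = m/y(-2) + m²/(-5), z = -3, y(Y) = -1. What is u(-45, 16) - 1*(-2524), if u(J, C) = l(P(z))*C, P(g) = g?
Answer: 12716/5 ≈ 2543.2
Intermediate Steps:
l(m) = -m - m²/5 (l(m) = m/(-1) + m²/(-5) = m*(-1) + m²*(-⅕) = -m - m²/5)
u(J, C) = 6*C/5 (u(J, C) = ((⅕)*(-3)*(-5 - 1*(-3)))*C = ((⅕)*(-3)*(-5 + 3))*C = ((⅕)*(-3)*(-2))*C = 6*C/5)
u(-45, 16) - 1*(-2524) = (6/5)*16 - 1*(-2524) = 96/5 + 2524 = 12716/5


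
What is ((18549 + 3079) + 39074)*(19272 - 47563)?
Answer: -1717320282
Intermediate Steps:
((18549 + 3079) + 39074)*(19272 - 47563) = (21628 + 39074)*(-28291) = 60702*(-28291) = -1717320282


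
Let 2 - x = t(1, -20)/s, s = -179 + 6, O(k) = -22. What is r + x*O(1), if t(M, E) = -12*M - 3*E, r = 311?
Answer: 45135/173 ≈ 260.90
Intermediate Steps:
s = -173
x = 394/173 (x = 2 - (-12*1 - 3*(-20))/(-173) = 2 - (-12 + 60)*(-1)/173 = 2 - 48*(-1)/173 = 2 - 1*(-48/173) = 2 + 48/173 = 394/173 ≈ 2.2775)
r + x*O(1) = 311 + (394/173)*(-22) = 311 - 8668/173 = 45135/173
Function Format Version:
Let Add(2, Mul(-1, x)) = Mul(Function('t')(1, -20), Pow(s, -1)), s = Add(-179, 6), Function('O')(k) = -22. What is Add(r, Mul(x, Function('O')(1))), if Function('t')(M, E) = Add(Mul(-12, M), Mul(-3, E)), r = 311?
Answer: Rational(45135, 173) ≈ 260.90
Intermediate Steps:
s = -173
x = Rational(394, 173) (x = Add(2, Mul(-1, Mul(Add(Mul(-12, 1), Mul(-3, -20)), Pow(-173, -1)))) = Add(2, Mul(-1, Mul(Add(-12, 60), Rational(-1, 173)))) = Add(2, Mul(-1, Mul(48, Rational(-1, 173)))) = Add(2, Mul(-1, Rational(-48, 173))) = Add(2, Rational(48, 173)) = Rational(394, 173) ≈ 2.2775)
Add(r, Mul(x, Function('O')(1))) = Add(311, Mul(Rational(394, 173), -22)) = Add(311, Rational(-8668, 173)) = Rational(45135, 173)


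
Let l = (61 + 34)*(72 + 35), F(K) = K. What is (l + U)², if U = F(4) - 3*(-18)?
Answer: 104509729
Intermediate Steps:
l = 10165 (l = 95*107 = 10165)
U = 58 (U = 4 - 3*(-18) = 4 + 54 = 58)
(l + U)² = (10165 + 58)² = 10223² = 104509729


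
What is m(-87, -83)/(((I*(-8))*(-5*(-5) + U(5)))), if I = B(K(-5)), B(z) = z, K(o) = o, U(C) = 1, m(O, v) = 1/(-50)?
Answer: -1/52000 ≈ -1.9231e-5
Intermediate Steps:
m(O, v) = -1/50
I = -5
m(-87, -83)/(((I*(-8))*(-5*(-5) + U(5)))) = -1/(40*(-5*(-5) + 1))/50 = -1/(40*(25 + 1))/50 = -1/(50*(40*26)) = -1/50/1040 = -1/50*1/1040 = -1/52000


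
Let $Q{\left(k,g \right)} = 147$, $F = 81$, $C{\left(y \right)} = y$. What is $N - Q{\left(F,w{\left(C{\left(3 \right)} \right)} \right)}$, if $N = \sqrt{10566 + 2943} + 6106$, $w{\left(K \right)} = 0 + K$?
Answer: $5959 + 3 \sqrt{1501} \approx 6075.2$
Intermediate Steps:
$w{\left(K \right)} = K$
$N = 6106 + 3 \sqrt{1501}$ ($N = \sqrt{13509} + 6106 = 3 \sqrt{1501} + 6106 = 6106 + 3 \sqrt{1501} \approx 6222.2$)
$N - Q{\left(F,w{\left(C{\left(3 \right)} \right)} \right)} = \left(6106 + 3 \sqrt{1501}\right) - 147 = 5959 + 3 \sqrt{1501}$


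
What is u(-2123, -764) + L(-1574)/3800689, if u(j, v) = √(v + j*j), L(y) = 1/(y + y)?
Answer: -1/11964568972 + √4506365 ≈ 2122.8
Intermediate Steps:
L(y) = 1/(2*y)
u(j, v) = √(v + j²)
u(-2123, -764) + L(-1574)/3800689 = √(-764 + (-2123)²) + ((½)/(-1574))/3800689 = √(-764 + 4507129) + ((½)*(-1/1574))*(1/3800689) = √4506365 - 1/3148*1/3800689 = √4506365 - 1/11964568972 = -1/11964568972 + √4506365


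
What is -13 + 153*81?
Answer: 12380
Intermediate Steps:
-13 + 153*81 = -13 + 12393 = 12380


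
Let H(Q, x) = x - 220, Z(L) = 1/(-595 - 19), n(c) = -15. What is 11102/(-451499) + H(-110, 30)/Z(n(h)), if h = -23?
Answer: 52671862238/451499 ≈ 1.1666e+5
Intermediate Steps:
Z(L) = -1/614 (Z(L) = 1/(-614) = -1/614)
H(Q, x) = -220 + x
11102/(-451499) + H(-110, 30)/Z(n(h)) = 11102/(-451499) + (-220 + 30)/(-1/614) = 11102*(-1/451499) - 190*(-614) = -11102/451499 + 116660 = 52671862238/451499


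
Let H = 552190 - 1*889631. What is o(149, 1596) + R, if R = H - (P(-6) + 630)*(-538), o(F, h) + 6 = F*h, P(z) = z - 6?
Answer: 232841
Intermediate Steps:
P(z) = -6 + z
o(F, h) = -6 + F*h
H = -337441 (H = 552190 - 889631 = -337441)
R = -4957 (R = -337441 - ((-6 - 6) + 630)*(-538) = -337441 - (-12 + 630)*(-538) = -337441 - 618*(-538) = -337441 - 1*(-332484) = -337441 + 332484 = -4957)
o(149, 1596) + R = (-6 + 149*1596) - 4957 = (-6 + 237804) - 4957 = 237798 - 4957 = 232841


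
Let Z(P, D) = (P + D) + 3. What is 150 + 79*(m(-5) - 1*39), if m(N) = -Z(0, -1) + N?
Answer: -3484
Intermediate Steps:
Z(P, D) = 3 + D + P (Z(P, D) = (D + P) + 3 = 3 + D + P)
m(N) = -2 + N (m(N) = -(3 - 1 + 0) + N = -1*2 + N = -2 + N)
150 + 79*(m(-5) - 1*39) = 150 + 79*((-2 - 5) - 1*39) = 150 + 79*(-7 - 39) = 150 + 79*(-46) = 150 - 3634 = -3484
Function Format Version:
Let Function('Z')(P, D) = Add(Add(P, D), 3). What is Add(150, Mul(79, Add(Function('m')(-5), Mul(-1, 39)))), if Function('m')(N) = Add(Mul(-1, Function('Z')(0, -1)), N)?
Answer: -3484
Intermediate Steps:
Function('Z')(P, D) = Add(3, D, P) (Function('Z')(P, D) = Add(Add(D, P), 3) = Add(3, D, P))
Function('m')(N) = Add(-2, N) (Function('m')(N) = Add(Mul(-1, Add(3, -1, 0)), N) = Add(Mul(-1, 2), N) = Add(-2, N))
Add(150, Mul(79, Add(Function('m')(-5), Mul(-1, 39)))) = Add(150, Mul(79, Add(Add(-2, -5), Mul(-1, 39)))) = Add(150, Mul(79, Add(-7, -39))) = Add(150, Mul(79, -46)) = Add(150, -3634) = -3484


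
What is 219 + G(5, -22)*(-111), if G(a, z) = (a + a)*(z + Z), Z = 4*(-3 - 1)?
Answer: 42399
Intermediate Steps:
Z = -16 (Z = 4*(-4) = -16)
G(a, z) = 2*a*(-16 + z) (G(a, z) = (a + a)*(z - 16) = (2*a)*(-16 + z) = 2*a*(-16 + z))
219 + G(5, -22)*(-111) = 219 + (2*5*(-16 - 22))*(-111) = 219 + (2*5*(-38))*(-111) = 219 - 380*(-111) = 219 + 42180 = 42399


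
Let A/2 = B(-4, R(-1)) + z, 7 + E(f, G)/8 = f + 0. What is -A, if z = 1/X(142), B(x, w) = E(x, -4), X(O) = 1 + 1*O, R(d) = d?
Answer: 25166/143 ≈ 175.99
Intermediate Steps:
X(O) = 1 + O
E(f, G) = -56 + 8*f (E(f, G) = -56 + 8*(f + 0) = -56 + 8*f)
B(x, w) = -56 + 8*x
z = 1/143 (z = 1/(1 + 142) = 1/143 ≈ 0.0069930)
A = -25166/143 (A = 2*((-56 + 8*(-4)) + 1/143) = 2*((-56 - 32) + 1/143) = 2*(-88 + 1/143) = 2*(-12583/143) = -25166/143 ≈ -175.99)
-A = -1*(-25166/143) = 25166/143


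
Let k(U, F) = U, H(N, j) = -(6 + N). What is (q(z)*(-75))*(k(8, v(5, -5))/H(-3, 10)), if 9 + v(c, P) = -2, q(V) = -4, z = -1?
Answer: -800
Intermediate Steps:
v(c, P) = -11 (v(c, P) = -9 - 2 = -11)
H(N, j) = -6 - N
(q(z)*(-75))*(k(8, v(5, -5))/H(-3, 10)) = (-4*(-75))*(8/(-6 - 1*(-3))) = 300*(8/(-6 + 3)) = 300*(8/(-3)) = 300*(8*(-1/3)) = 300*(-8/3) = -800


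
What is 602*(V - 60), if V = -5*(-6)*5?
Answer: 54180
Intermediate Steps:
V = 150 (V = 30*5 = 150)
602*(V - 60) = 602*(150 - 60) = 602*90 = 54180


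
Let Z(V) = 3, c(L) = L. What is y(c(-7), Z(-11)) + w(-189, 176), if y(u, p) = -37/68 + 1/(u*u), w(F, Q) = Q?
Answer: 584687/3332 ≈ 175.48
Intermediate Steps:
y(u, p) = -37/68 + u⁻² (y(u, p) = -37*1/68 + u⁻² = -37/68 + u⁻²)
y(c(-7), Z(-11)) + w(-189, 176) = (-37/68 + (-7)⁻²) + 176 = (-37/68 + 1/49) + 176 = -1745/3332 + 176 = 584687/3332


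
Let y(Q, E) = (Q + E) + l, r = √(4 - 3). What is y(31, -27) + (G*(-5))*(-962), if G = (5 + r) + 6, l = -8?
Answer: 57716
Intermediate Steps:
r = 1 (r = √1 = 1)
y(Q, E) = -8 + E + Q (y(Q, E) = (Q + E) - 8 = (E + Q) - 8 = -8 + E + Q)
G = 12 (G = (5 + 1) + 6 = 6 + 6 = 12)
y(31, -27) + (G*(-5))*(-962) = (-8 - 27 + 31) + (12*(-5))*(-962) = -4 - 60*(-962) = -4 + 57720 = 57716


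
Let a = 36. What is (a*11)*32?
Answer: 12672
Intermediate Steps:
(a*11)*32 = (36*11)*32 = 396*32 = 12672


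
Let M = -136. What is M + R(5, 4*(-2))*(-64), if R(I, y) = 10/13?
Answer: -2408/13 ≈ -185.23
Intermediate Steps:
R(I, y) = 10/13 (R(I, y) = 10*(1/13) = 10/13)
M + R(5, 4*(-2))*(-64) = -136 + (10/13)*(-64) = -136 - 640/13 = -2408/13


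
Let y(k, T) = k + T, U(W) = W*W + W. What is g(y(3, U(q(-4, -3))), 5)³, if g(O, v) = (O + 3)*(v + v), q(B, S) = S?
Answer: 1728000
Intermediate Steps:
U(W) = W + W² (U(W) = W² + W = W + W²)
y(k, T) = T + k
g(O, v) = 2*v*(3 + O) (g(O, v) = (3 + O)*(2*v) = 2*v*(3 + O))
g(y(3, U(q(-4, -3))), 5)³ = (2*5*(3 + (-3*(1 - 3) + 3)))³ = (2*5*(3 + (-3*(-2) + 3)))³ = (2*5*(3 + (6 + 3)))³ = (2*5*(3 + 9))³ = (2*5*12)³ = 120³ = 1728000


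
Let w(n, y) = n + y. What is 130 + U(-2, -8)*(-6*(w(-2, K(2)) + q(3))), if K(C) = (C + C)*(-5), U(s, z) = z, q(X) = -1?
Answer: -974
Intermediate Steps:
K(C) = -10*C (K(C) = (2*C)*(-5) = -10*C)
130 + U(-2, -8)*(-6*(w(-2, K(2)) + q(3))) = 130 - (-48)*((-2 - 10*2) - 1) = 130 - (-48)*((-2 - 20) - 1) = 130 - (-48)*(-22 - 1) = 130 - (-48)*(-23) = 130 - 8*138 = 130 - 1104 = -974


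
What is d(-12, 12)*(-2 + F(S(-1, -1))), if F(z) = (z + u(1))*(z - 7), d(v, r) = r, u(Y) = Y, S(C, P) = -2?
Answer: 84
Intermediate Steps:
F(z) = (1 + z)*(-7 + z) (F(z) = (z + 1)*(z - 7) = (1 + z)*(-7 + z))
d(-12, 12)*(-2 + F(S(-1, -1))) = 12*(-2 + (-7 + (-2)² - 6*(-2))) = 12*(-2 + (-7 + 4 + 12)) = 12*(-2 + 9) = 12*7 = 84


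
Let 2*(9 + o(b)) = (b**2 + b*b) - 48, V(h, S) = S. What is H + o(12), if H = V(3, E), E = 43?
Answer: 154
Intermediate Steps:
o(b) = -33 + b**2 (o(b) = -9 + ((b**2 + b*b) - 48)/2 = -9 + ((b**2 + b**2) - 48)/2 = -9 + (2*b**2 - 48)/2 = -9 + (-48 + 2*b**2)/2 = -9 + (-24 + b**2) = -33 + b**2)
H = 43
H + o(12) = 43 + (-33 + 12**2) = 43 + (-33 + 144) = 43 + 111 = 154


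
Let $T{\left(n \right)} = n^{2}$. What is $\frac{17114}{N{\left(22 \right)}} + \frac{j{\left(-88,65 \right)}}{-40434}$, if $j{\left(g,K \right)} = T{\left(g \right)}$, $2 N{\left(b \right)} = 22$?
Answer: $\frac{345951146}{222387} \approx 1555.6$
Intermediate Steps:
$N{\left(b \right)} = 11$ ($N{\left(b \right)} = \frac{1}{2} \cdot 22 = 11$)
$j{\left(g,K \right)} = g^{2}$
$\frac{17114}{N{\left(22 \right)}} + \frac{j{\left(-88,65 \right)}}{-40434} = \frac{17114}{11} + \frac{\left(-88\right)^{2}}{-40434} = 17114 \cdot \frac{1}{11} + 7744 \left(- \frac{1}{40434}\right) = \frac{17114}{11} - \frac{3872}{20217} = \frac{345951146}{222387}$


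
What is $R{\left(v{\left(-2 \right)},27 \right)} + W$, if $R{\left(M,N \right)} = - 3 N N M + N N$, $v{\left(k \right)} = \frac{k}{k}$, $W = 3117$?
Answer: $1659$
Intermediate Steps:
$v{\left(k \right)} = 1$
$R{\left(M,N \right)} = N^{2} - 3 M N^{2}$ ($R{\left(M,N \right)} = - 3 N^{2} M + N^{2} = - 3 M N^{2} + N^{2} = N^{2} - 3 M N^{2}$)
$R{\left(v{\left(-2 \right)},27 \right)} + W = 27^{2} \left(1 - 3\right) + 3117 = 729 \left(1 - 3\right) + 3117 = 729 \left(-2\right) + 3117 = -1458 + 3117 = 1659$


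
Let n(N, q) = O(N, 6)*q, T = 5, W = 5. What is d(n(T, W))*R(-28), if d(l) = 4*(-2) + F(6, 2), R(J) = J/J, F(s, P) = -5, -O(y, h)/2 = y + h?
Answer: -13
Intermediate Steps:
O(y, h) = -2*h - 2*y (O(y, h) = -2*(y + h) = -2*(h + y) = -2*h - 2*y)
R(J) = 1
n(N, q) = q*(-12 - 2*N) (n(N, q) = (-2*6 - 2*N)*q = (-12 - 2*N)*q = q*(-12 - 2*N))
d(l) = -13 (d(l) = 4*(-2) - 5 = -8 - 5 = -13)
d(n(T, W))*R(-28) = -13*1 = -13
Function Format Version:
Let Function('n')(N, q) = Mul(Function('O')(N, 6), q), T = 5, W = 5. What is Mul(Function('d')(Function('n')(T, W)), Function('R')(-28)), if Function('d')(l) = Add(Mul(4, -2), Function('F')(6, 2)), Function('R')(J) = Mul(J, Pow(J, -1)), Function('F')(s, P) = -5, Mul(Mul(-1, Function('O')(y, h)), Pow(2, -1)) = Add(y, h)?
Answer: -13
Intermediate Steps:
Function('O')(y, h) = Add(Mul(-2, h), Mul(-2, y)) (Function('O')(y, h) = Mul(-2, Add(y, h)) = Mul(-2, Add(h, y)) = Add(Mul(-2, h), Mul(-2, y)))
Function('R')(J) = 1
Function('n')(N, q) = Mul(q, Add(-12, Mul(-2, N))) (Function('n')(N, q) = Mul(Add(Mul(-2, 6), Mul(-2, N)), q) = Mul(Add(-12, Mul(-2, N)), q) = Mul(q, Add(-12, Mul(-2, N))))
Function('d')(l) = -13 (Function('d')(l) = Add(Mul(4, -2), -5) = Add(-8, -5) = -13)
Mul(Function('d')(Function('n')(T, W)), Function('R')(-28)) = Mul(-13, 1) = -13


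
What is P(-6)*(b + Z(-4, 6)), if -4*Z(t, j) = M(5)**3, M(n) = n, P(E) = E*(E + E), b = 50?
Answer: 1350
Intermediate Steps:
P(E) = 2*E**2 (P(E) = E*(2*E) = 2*E**2)
Z(t, j) = -125/4 (Z(t, j) = -1/4*5**3 = -1/4*125 = -125/4)
P(-6)*(b + Z(-4, 6)) = (2*(-6)**2)*(50 - 125/4) = (2*36)*(75/4) = 72*(75/4) = 1350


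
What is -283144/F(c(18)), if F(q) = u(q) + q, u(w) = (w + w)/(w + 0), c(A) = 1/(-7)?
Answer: -1982008/13 ≈ -1.5246e+5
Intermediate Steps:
c(A) = -⅐
u(w) = 2 (u(w) = (2*w)/w = 2)
F(q) = 2 + q
-283144/F(c(18)) = -283144/(2 - ⅐) = -283144/13/7 = -283144*7/13 = -1982008/13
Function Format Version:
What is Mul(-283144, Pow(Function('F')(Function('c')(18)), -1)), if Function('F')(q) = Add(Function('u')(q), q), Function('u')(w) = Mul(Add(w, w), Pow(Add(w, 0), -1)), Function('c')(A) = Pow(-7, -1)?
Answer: Rational(-1982008, 13) ≈ -1.5246e+5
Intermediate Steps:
Function('c')(A) = Rational(-1, 7)
Function('u')(w) = 2 (Function('u')(w) = Mul(Mul(2, w), Pow(w, -1)) = 2)
Function('F')(q) = Add(2, q)
Mul(-283144, Pow(Function('F')(Function('c')(18)), -1)) = Mul(-283144, Pow(Add(2, Rational(-1, 7)), -1)) = Mul(-283144, Pow(Rational(13, 7), -1)) = Mul(-283144, Rational(7, 13)) = Rational(-1982008, 13)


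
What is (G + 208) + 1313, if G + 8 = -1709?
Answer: -196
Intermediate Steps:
G = -1717 (G = -8 - 1709 = -1717)
(G + 208) + 1313 = (-1717 + 208) + 1313 = -1509 + 1313 = -196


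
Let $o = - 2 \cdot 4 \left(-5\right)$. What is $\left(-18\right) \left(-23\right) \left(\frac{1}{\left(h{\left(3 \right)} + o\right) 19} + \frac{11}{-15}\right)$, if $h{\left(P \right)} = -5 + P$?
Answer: $- \frac{546963}{1805} \approx -303.03$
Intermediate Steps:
$o = 40$ ($o = \left(-2\right) \left(-20\right) = 40$)
$\left(-18\right) \left(-23\right) \left(\frac{1}{\left(h{\left(3 \right)} + o\right) 19} + \frac{11}{-15}\right) = \left(-18\right) \left(-23\right) \left(\frac{1}{\left(\left(-5 + 3\right) + 40\right) 19} + \frac{11}{-15}\right) = 414 \left(\frac{1}{-2 + 40} \cdot \frac{1}{19} + 11 \left(- \frac{1}{15}\right)\right) = 414 \left(\frac{1}{38} \cdot \frac{1}{19} - \frac{11}{15}\right) = 414 \left(\frac{1}{722} - \frac{11}{15}\right) = 414 \left(- \frac{7927}{10830}\right) = - \frac{546963}{1805}$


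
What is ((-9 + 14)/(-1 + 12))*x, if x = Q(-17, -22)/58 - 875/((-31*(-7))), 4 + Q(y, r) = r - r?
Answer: -18435/9889 ≈ -1.8642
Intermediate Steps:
Q(y, r) = -4 (Q(y, r) = -4 + (r - r) = -4 + 0 = -4)
x = -3687/899 (x = -4/58 - 875/((-31*(-7))) = -4*1/58 - 875/217 = -2/29 - 875*1/217 = -2/29 - 125/31 = -3687/899 ≈ -4.1012)
((-9 + 14)/(-1 + 12))*x = ((-9 + 14)/(-1 + 12))*(-3687/899) = (5/11)*(-3687/899) = -18435/9889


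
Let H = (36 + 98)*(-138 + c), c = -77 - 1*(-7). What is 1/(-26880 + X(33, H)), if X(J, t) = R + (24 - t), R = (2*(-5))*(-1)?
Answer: 1/1026 ≈ 0.00097466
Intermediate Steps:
c = -70 (c = -77 + 7 = -70)
H = -27872 (H = (36 + 98)*(-138 - 70) = 134*(-208) = -27872)
R = 10 (R = -10*(-1) = 10)
X(J, t) = 34 - t (X(J, t) = 10 + (24 - t) = 34 - t)
1/(-26880 + X(33, H)) = 1/(-26880 + (34 - 1*(-27872))) = 1/(-26880 + (34 + 27872)) = 1/(-26880 + 27906) = 1/1026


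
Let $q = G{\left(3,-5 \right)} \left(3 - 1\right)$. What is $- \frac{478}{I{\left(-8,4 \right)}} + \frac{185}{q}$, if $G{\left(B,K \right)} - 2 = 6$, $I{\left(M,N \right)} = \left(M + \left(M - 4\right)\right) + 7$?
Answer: $\frac{10053}{208} \approx 48.332$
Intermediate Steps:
$I{\left(M,N \right)} = 3 + 2 M$ ($I{\left(M,N \right)} = \left(M + \left(M - 4\right)\right) + 7 = \left(M + \left(-4 + M\right)\right) + 7 = \left(-4 + 2 M\right) + 7 = 3 + 2 M$)
$G{\left(B,K \right)} = 8$ ($G{\left(B,K \right)} = 2 + 6 = 8$)
$q = 16$ ($q = 8 \left(3 - 1\right) = 8 \cdot 2 = 16$)
$- \frac{478}{I{\left(-8,4 \right)}} + \frac{185}{q} = - \frac{478}{3 + 2 \left(-8\right)} + \frac{185}{16} = - \frac{478}{3 - 16} + 185 \cdot \frac{1}{16} = - \frac{478}{-13} + \frac{185}{16} = \left(-478\right) \left(- \frac{1}{13}\right) + \frac{185}{16} = \frac{478}{13} + \frac{185}{16} = \frac{10053}{208}$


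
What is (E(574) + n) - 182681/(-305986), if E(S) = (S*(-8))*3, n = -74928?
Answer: -27141999463/305986 ≈ -88703.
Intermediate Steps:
E(S) = -24*S (E(S) = -8*S*3 = -24*S)
(E(574) + n) - 182681/(-305986) = (-24*574 - 74928) - 182681/(-305986) = (-13776 - 74928) - 182681*(-1/305986) = -88704 + 182681/305986 = -27141999463/305986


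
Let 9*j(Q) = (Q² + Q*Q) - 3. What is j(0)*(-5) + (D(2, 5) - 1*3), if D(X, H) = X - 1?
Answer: -⅓ ≈ -0.33333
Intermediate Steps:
D(X, H) = -1 + X
j(Q) = -⅓ + 2*Q²/9 (j(Q) = ((Q² + Q*Q) - 3)/9 = ((Q² + Q²) - 3)/9 = (2*Q² - 3)/9 = (-3 + 2*Q²)/9 = -⅓ + 2*Q²/9)
j(0)*(-5) + (D(2, 5) - 1*3) = (-⅓ + (2/9)*0²)*(-5) + ((-1 + 2) - 1*3) = (-⅓ + (2/9)*0)*(-5) + (1 - 3) = (-⅓ + 0)*(-5) - 2 = -⅓*(-5) - 2 = 5/3 - 2 = -⅓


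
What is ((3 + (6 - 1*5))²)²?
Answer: 256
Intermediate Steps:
((3 + (6 - 1*5))²)² = ((3 + (6 - 5))²)² = ((3 + 1)²)² = (4²)² = 16² = 256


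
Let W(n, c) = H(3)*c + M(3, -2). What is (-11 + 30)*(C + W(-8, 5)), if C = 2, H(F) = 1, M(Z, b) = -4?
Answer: 57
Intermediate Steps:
W(n, c) = -4 + c (W(n, c) = 1*c - 4 = c - 4 = -4 + c)
(-11 + 30)*(C + W(-8, 5)) = (-11 + 30)*(2 + (-4 + 5)) = 19*(2 + 1) = 19*3 = 57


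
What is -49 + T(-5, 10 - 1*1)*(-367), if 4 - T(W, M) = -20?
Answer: -8857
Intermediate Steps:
T(W, M) = 24 (T(W, M) = 4 - 1*(-20) = 4 + 20 = 24)
-49 + T(-5, 10 - 1*1)*(-367) = -49 + 24*(-367) = -49 - 8808 = -8857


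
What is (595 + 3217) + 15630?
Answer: 19442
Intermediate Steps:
(595 + 3217) + 15630 = 3812 + 15630 = 19442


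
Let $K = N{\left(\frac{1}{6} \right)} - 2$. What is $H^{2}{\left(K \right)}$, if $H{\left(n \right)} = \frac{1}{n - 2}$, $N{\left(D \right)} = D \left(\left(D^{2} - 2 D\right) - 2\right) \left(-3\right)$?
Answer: $\frac{5184}{42025} \approx 0.12336$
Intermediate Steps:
$N{\left(D \right)} = - 3 D \left(-2 + D^{2} - 2 D\right)$ ($N{\left(D \right)} = D \left(-2 + D^{2} - 2 D\right) \left(-3\right) = - 3 D \left(-2 + D^{2} - 2 D\right)$)
$K = - \frac{61}{72}$ ($K = \frac{3 \left(2 - \left(\frac{1}{6}\right)^{2} + \frac{2}{6}\right)}{6} - 2 = 3 \cdot \frac{1}{6} \left(2 - \left(\frac{1}{6}\right)^{2} + 2 \cdot \frac{1}{6}\right) - 2 = 3 \cdot \frac{1}{6} \left(2 - \frac{1}{36} + \frac{1}{3}\right) - 2 = 3 \cdot \frac{1}{6} \cdot \frac{83}{36} - 2 = \frac{83}{72} - 2 = - \frac{61}{72} \approx -0.84722$)
$H{\left(n \right)} = \frac{1}{-2 + n}$
$H^{2}{\left(K \right)} = \left(\frac{1}{-2 - \frac{61}{72}}\right)^{2} = \left(\frac{1}{- \frac{205}{72}}\right)^{2} = \left(- \frac{72}{205}\right)^{2} = \frac{5184}{42025}$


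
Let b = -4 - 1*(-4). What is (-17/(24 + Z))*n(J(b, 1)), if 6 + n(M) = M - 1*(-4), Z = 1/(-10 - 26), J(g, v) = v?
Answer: 612/863 ≈ 0.70915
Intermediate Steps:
b = 0 (b = -4 + 4 = 0)
Z = -1/36 (Z = 1/(-36) = -1/36 ≈ -0.027778)
n(M) = -2 + M (n(M) = -6 + (M - 1*(-4)) = -6 + (M + 4) = -6 + (4 + M) = -2 + M)
(-17/(24 + Z))*n(J(b, 1)) = (-17/(24 - 1/36))*(-2 + 1) = (-17/(863/36))*(-1) = ((36/863)*(-17))*(-1) = -612/863*(-1) = 612/863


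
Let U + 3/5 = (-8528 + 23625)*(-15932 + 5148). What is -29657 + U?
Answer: -814178528/5 ≈ -1.6284e+8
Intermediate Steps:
U = -814030243/5 (U = -⅗ + (-8528 + 23625)*(-15932 + 5148) = -⅗ + 15097*(-10784) = -⅗ - 162806048 = -814030243/5 ≈ -1.6281e+8)
-29657 + U = -29657 - 814030243/5 = -814178528/5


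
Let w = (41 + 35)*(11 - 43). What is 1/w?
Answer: -1/2432 ≈ -0.00041118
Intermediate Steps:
w = -2432 (w = 76*(-32) = -2432)
1/w = 1/(-2432) = -1/2432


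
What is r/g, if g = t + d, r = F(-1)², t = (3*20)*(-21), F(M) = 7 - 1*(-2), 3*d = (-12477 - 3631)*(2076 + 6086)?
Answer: -243/131477276 ≈ -1.8482e-6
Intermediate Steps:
d = -131473496/3 (d = ((-12477 - 3631)*(2076 + 6086))/3 = (-16108*8162)/3 = (⅓)*(-131473496) = -131473496/3 ≈ -4.3825e+7)
F(M) = 9 (F(M) = 7 + 2 = 9)
t = -1260 (t = 60*(-21) = -1260)
r = 81 (r = 9² = 81)
g = -131477276/3 (g = -1260 - 131473496/3 = -131477276/3 ≈ -4.3826e+7)
r/g = 81/(-131477276/3) = 81*(-3/131477276) = -243/131477276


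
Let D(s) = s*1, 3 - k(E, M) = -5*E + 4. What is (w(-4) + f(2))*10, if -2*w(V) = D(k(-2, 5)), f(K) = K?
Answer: 75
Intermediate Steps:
k(E, M) = -1 + 5*E (k(E, M) = 3 - (-5*E + 4) = 3 - (4 - 5*E) = 3 + (-4 + 5*E) = -1 + 5*E)
D(s) = s
w(V) = 11/2 (w(V) = -(-1 + 5*(-2))/2 = -(-1 - 10)/2 = -1/2*(-11) = 11/2)
(w(-4) + f(2))*10 = (11/2 + 2)*10 = (15/2)*10 = 75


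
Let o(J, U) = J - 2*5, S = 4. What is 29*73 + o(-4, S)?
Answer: 2103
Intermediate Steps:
o(J, U) = -10 + J (o(J, U) = J - 10 = -10 + J)
29*73 + o(-4, S) = 29*73 + (-10 - 4) = 2117 - 14 = 2103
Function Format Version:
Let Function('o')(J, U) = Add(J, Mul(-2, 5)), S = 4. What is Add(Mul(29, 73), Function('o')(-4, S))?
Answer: 2103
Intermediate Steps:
Function('o')(J, U) = Add(-10, J) (Function('o')(J, U) = Add(J, -10) = Add(-10, J))
Add(Mul(29, 73), Function('o')(-4, S)) = Add(Mul(29, 73), Add(-10, -4)) = Add(2117, -14) = 2103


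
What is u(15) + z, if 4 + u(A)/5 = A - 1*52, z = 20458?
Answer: 20253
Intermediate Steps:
u(A) = -280 + 5*A (u(A) = -20 + 5*(A - 1*52) = -20 + 5*(A - 52) = -20 + 5*(-52 + A) = -20 + (-260 + 5*A) = -280 + 5*A)
u(15) + z = (-280 + 5*15) + 20458 = (-280 + 75) + 20458 = -205 + 20458 = 20253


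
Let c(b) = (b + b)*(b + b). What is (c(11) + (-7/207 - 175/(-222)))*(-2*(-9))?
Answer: 7425469/851 ≈ 8725.6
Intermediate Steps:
c(b) = 4*b**2 (c(b) = (2*b)*(2*b) = 4*b**2)
(c(11) + (-7/207 - 175/(-222)))*(-2*(-9)) = (4*11**2 + (-7/207 - 175/(-222)))*(-2*(-9)) = (4*121 + (-7*1/207 - 175*(-1/222)))*18 = (484 + (-7/207 + 175/222))*18 = (484 + 11557/15318)*18 = (7425469/15318)*18 = 7425469/851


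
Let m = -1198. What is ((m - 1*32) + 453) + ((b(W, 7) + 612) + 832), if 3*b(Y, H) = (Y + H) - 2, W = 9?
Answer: 2015/3 ≈ 671.67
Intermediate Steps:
b(Y, H) = -2/3 + H/3 + Y/3 (b(Y, H) = ((Y + H) - 2)/3 = ((H + Y) - 2)/3 = (-2 + H + Y)/3 = -2/3 + H/3 + Y/3)
((m - 1*32) + 453) + ((b(W, 7) + 612) + 832) = ((-1198 - 1*32) + 453) + (((-2/3 + (1/3)*7 + (1/3)*9) + 612) + 832) = ((-1198 - 32) + 453) + (((-2/3 + 7/3 + 3) + 612) + 832) = (-1230 + 453) + ((14/3 + 612) + 832) = -777 + (1850/3 + 832) = -777 + 4346/3 = 2015/3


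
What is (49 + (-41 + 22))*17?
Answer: 510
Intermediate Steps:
(49 + (-41 + 22))*17 = (49 - 19)*17 = 30*17 = 510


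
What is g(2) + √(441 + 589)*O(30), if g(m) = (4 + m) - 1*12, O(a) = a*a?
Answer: -6 + 900*√1030 ≈ 28878.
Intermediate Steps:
O(a) = a²
g(m) = -8 + m (g(m) = (4 + m) - 12 = -8 + m)
g(2) + √(441 + 589)*O(30) = (-8 + 2) + √(441 + 589)*30² = -6 + √1030*900 = -6 + 900*√1030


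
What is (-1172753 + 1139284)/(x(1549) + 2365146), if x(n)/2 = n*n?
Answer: -33469/7163948 ≈ -0.0046719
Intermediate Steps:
x(n) = 2*n**2 (x(n) = 2*(n*n) = 2*n**2)
(-1172753 + 1139284)/(x(1549) + 2365146) = (-1172753 + 1139284)/(2*1549**2 + 2365146) = -33469/(2*2399401 + 2365146) = -33469/(4798802 + 2365146) = -33469/7163948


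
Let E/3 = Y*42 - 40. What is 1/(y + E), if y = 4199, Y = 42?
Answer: 1/9371 ≈ 0.00010671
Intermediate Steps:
E = 5172 (E = 3*(42*42 - 40) = 3*(1764 - 40) = 3*1724 = 5172)
1/(y + E) = 1/(4199 + 5172) = 1/9371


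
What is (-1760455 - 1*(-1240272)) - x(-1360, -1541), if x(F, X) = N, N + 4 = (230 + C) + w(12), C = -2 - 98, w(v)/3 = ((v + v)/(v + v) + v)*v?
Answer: -520777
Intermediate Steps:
w(v) = 3*v*(1 + v) (w(v) = 3*(((v + v)/(v + v) + v)*v) = 3*(((2*v)/((2*v)) + v)*v) = 3*(((2*v)*(1/(2*v)) + v)*v) = 3*((1 + v)*v) = 3*(v*(1 + v)) = 3*v*(1 + v))
C = -100
N = 594 (N = -4 + ((230 - 100) + 3*12*(1 + 12)) = -4 + (130 + 3*12*13) = -4 + (130 + 468) = -4 + 598 = 594)
x(F, X) = 594
(-1760455 - 1*(-1240272)) - x(-1360, -1541) = (-1760455 - 1*(-1240272)) - 1*594 = (-1760455 + 1240272) - 594 = -520183 - 594 = -520777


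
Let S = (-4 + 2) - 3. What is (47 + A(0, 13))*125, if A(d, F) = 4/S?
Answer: 5775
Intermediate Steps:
S = -5 (S = -2 - 3 = -5)
A(d, F) = -⅘ (A(d, F) = 4/(-5) = 4*(-⅕) = -⅘)
(47 + A(0, 13))*125 = (47 - ⅘)*125 = (231/5)*125 = 5775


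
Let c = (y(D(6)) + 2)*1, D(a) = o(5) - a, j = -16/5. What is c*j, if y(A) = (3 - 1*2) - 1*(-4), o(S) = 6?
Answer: -112/5 ≈ -22.400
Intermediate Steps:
j = -16/5 (j = -16*⅕ = -16/5 ≈ -3.2000)
D(a) = 6 - a
y(A) = 5 (y(A) = (3 - 2) + 4 = 1 + 4 = 5)
c = 7 (c = (5 + 2)*1 = 7*1 = 7)
c*j = 7*(-16/5) = -112/5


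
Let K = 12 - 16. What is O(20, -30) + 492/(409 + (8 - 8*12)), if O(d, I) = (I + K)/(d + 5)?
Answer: 462/2675 ≈ 0.17271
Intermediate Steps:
K = -4
O(d, I) = (-4 + I)/(5 + d) (O(d, I) = (I - 4)/(d + 5) = (-4 + I)/(5 + d))
O(20, -30) + 492/(409 + (8 - 8*12)) = (-4 - 30)/(5 + 20) + 492/(409 + (8 - 8*12)) = -34/25 + 492/(409 + (8 - 96)) = (1/25)*(-34) + 492/(409 - 88) = -34/25 + 492/321 = -34/25 + (1/321)*492 = -34/25 + 164/107 = 462/2675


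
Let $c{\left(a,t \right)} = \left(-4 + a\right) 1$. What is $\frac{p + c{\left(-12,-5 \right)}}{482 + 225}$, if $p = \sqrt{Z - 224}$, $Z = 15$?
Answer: $- \frac{16}{707} + \frac{i \sqrt{209}}{707} \approx -0.022631 + 0.020448 i$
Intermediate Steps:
$p = i \sqrt{209}$ ($p = \sqrt{15 - 224} = \sqrt{-209} = i \sqrt{209} \approx 14.457 i$)
$c{\left(a,t \right)} = -4 + a$
$\frac{p + c{\left(-12,-5 \right)}}{482 + 225} = \frac{i \sqrt{209} - 16}{482 + 225} = \frac{i \sqrt{209} - 16}{707} = \left(-16 + i \sqrt{209}\right) \frac{1}{707} = - \frac{16}{707} + \frac{i \sqrt{209}}{707}$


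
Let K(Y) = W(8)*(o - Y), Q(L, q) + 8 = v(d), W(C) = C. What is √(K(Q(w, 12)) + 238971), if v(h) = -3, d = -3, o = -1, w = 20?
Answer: √239051 ≈ 488.93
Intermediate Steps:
Q(L, q) = -11 (Q(L, q) = -8 - 3 = -11)
K(Y) = -8 - 8*Y (K(Y) = 8*(-1 - Y) = -8 - 8*Y)
√(K(Q(w, 12)) + 238971) = √((-8 - 8*(-11)) + 238971) = √((-8 + 88) + 238971) = √(80 + 238971) = √239051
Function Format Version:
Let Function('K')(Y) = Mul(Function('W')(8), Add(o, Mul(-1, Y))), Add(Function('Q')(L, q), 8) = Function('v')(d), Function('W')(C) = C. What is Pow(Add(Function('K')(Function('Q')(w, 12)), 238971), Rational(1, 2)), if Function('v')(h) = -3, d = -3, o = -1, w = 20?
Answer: Pow(239051, Rational(1, 2)) ≈ 488.93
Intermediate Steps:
Function('Q')(L, q) = -11 (Function('Q')(L, q) = Add(-8, -3) = -11)
Function('K')(Y) = Add(-8, Mul(-8, Y)) (Function('K')(Y) = Mul(8, Add(-1, Mul(-1, Y))) = Add(-8, Mul(-8, Y)))
Pow(Add(Function('K')(Function('Q')(w, 12)), 238971), Rational(1, 2)) = Pow(Add(Add(-8, Mul(-8, -11)), 238971), Rational(1, 2)) = Pow(Add(Add(-8, 88), 238971), Rational(1, 2)) = Pow(Add(80, 238971), Rational(1, 2)) = Pow(239051, Rational(1, 2))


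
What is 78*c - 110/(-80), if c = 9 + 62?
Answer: 44315/8 ≈ 5539.4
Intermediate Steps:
c = 71
78*c - 110/(-80) = 78*71 - 110/(-80) = 5538 - 110*(-1/80) = 5538 + 11/8 = 44315/8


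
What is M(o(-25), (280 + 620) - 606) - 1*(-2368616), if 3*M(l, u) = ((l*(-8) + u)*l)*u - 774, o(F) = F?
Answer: 1158058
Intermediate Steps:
M(l, u) = -258 + l*u*(u - 8*l)/3 (M(l, u) = (((l*(-8) + u)*l)*u - 774)/3 = (((-8*l + u)*l)*u - 774)/3 = (((u - 8*l)*l)*u - 774)/3 = ((l*(u - 8*l))*u - 774)/3 = (l*u*(u - 8*l) - 774)/3 = (-774 + l*u*(u - 8*l))/3 = -258 + l*u*(u - 8*l)/3)
M(o(-25), (280 + 620) - 606) - 1*(-2368616) = (-258 - 8/3*((280 + 620) - 606)*(-25)² + (⅓)*(-25)*((280 + 620) - 606)²) - 1*(-2368616) = (-258 - 8/3*(900 - 606)*625 + (⅓)*(-25)*(900 - 606)²) + 2368616 = (-258 - 8/3*294*625 + (⅓)*(-25)*294²) + 2368616 = (-258 - 490000 + (⅓)*(-25)*86436) + 2368616 = (-258 - 490000 - 720300) + 2368616 = -1210558 + 2368616 = 1158058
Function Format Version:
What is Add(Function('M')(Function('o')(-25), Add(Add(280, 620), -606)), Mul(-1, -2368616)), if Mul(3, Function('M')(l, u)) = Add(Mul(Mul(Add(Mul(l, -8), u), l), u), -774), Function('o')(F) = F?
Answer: 1158058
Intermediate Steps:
Function('M')(l, u) = Add(-258, Mul(Rational(1, 3), l, u, Add(u, Mul(-8, l)))) (Function('M')(l, u) = Mul(Rational(1, 3), Add(Mul(Mul(Add(Mul(l, -8), u), l), u), -774)) = Mul(Rational(1, 3), Add(Mul(Mul(Add(Mul(-8, l), u), l), u), -774)) = Mul(Rational(1, 3), Add(Mul(Mul(Add(u, Mul(-8, l)), l), u), -774)) = Mul(Rational(1, 3), Add(Mul(Mul(l, Add(u, Mul(-8, l))), u), -774)) = Mul(Rational(1, 3), Add(Mul(l, u, Add(u, Mul(-8, l))), -774)) = Mul(Rational(1, 3), Add(-774, Mul(l, u, Add(u, Mul(-8, l))))) = Add(-258, Mul(Rational(1, 3), l, u, Add(u, Mul(-8, l)))))
Add(Function('M')(Function('o')(-25), Add(Add(280, 620), -606)), Mul(-1, -2368616)) = Add(Add(-258, Mul(Rational(-8, 3), Add(Add(280, 620), -606), Pow(-25, 2)), Mul(Rational(1, 3), -25, Pow(Add(Add(280, 620), -606), 2))), Mul(-1, -2368616)) = Add(Add(-258, Mul(Rational(-8, 3), Add(900, -606), 625), Mul(Rational(1, 3), -25, Pow(Add(900, -606), 2))), 2368616) = Add(Add(-258, Mul(Rational(-8, 3), 294, 625), Mul(Rational(1, 3), -25, Pow(294, 2))), 2368616) = Add(Add(-258, -490000, Mul(Rational(1, 3), -25, 86436)), 2368616) = Add(Add(-258, -490000, -720300), 2368616) = Add(-1210558, 2368616) = 1158058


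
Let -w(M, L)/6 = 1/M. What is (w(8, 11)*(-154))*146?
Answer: 16863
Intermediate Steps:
w(M, L) = -6/M
(w(8, 11)*(-154))*146 = (-6/8*(-154))*146 = (-6*⅛*(-154))*146 = -¾*(-154)*146 = (231/2)*146 = 16863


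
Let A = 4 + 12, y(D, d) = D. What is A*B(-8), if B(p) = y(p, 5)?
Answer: -128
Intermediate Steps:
A = 16
B(p) = p
A*B(-8) = 16*(-8) = -128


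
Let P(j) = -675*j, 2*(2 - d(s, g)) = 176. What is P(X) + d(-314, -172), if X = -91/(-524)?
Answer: -106489/524 ≈ -203.22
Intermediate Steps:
d(s, g) = -86 (d(s, g) = 2 - ½*176 = 2 - 88 = -86)
X = 91/524 (X = -91*(-1/524) = 91/524 ≈ 0.17366)
P(X) + d(-314, -172) = -675*91/524 - 86 = -61425/524 - 86 = -106489/524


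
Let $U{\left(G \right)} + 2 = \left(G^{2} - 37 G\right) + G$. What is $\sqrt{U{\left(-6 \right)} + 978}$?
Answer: $2 \sqrt{307} \approx 35.043$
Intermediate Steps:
$U{\left(G \right)} = -2 + G^{2} - 36 G$ ($U{\left(G \right)} = -2 + \left(\left(G^{2} - 37 G\right) + G\right) = -2 + \left(G^{2} - 36 G\right) = -2 + G^{2} - 36 G$)
$\sqrt{U{\left(-6 \right)} + 978} = \sqrt{\left(-2 + \left(-6\right)^{2} - -216\right) + 978} = \sqrt{\left(-2 + 36 + 216\right) + 978} = \sqrt{250 + 978} = \sqrt{1228} = 2 \sqrt{307}$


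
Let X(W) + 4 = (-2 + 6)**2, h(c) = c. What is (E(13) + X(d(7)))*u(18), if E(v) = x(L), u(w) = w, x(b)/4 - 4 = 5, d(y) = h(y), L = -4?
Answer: 864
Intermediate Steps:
d(y) = y
x(b) = 36 (x(b) = 16 + 4*5 = 16 + 20 = 36)
X(W) = 12 (X(W) = -4 + (-2 + 6)**2 = -4 + 4**2 = -4 + 16 = 12)
E(v) = 36
(E(13) + X(d(7)))*u(18) = (36 + 12)*18 = 48*18 = 864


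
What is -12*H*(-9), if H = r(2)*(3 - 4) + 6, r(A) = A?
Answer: 432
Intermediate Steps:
H = 4 (H = 2*(3 - 4) + 6 = 2*(-1) + 6 = -2 + 6 = 4)
-12*H*(-9) = -12*4*(-9) = -48*(-9) = 432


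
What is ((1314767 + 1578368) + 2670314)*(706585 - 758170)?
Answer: -286990516665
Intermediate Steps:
((1314767 + 1578368) + 2670314)*(706585 - 758170) = (2893135 + 2670314)*(-51585) = 5563449*(-51585) = -286990516665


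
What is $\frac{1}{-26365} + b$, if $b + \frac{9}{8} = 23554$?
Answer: $\frac{4967772387}{210920} \approx 23553.0$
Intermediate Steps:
$b = \frac{188423}{8}$ ($b = - \frac{9}{8} + 23554 = \frac{188423}{8} \approx 23553.0$)
$\frac{1}{-26365} + b = \frac{1}{-26365} + \frac{188423}{8} = - \frac{1}{26365} + \frac{188423}{8} = \frac{4967772387}{210920}$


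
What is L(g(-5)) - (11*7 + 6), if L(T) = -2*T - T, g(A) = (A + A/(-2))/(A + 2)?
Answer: -171/2 ≈ -85.500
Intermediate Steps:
g(A) = A/(2*(2 + A)) (g(A) = (A + A*(-½))/(2 + A) = (A - A/2)/(2 + A) = (A/2)/(2 + A) = A/(2*(2 + A)))
L(T) = -3*T
L(g(-5)) - (11*7 + 6) = -3*(-5)/(2*(2 - 5)) - (11*7 + 6) = -3*(-5)/(2*(-3)) - (77 + 6) = -3*(-5)*(-1)/(2*3) - 1*83 = -3*⅚ - 83 = -5/2 - 83 = -171/2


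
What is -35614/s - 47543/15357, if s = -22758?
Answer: -29725522/19416367 ≈ -1.5310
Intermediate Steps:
-35614/s - 47543/15357 = -35614/(-22758) - 47543/15357 = -35614*(-1/22758) - 47543*1/15357 = 17807/11379 - 47543/15357 = -29725522/19416367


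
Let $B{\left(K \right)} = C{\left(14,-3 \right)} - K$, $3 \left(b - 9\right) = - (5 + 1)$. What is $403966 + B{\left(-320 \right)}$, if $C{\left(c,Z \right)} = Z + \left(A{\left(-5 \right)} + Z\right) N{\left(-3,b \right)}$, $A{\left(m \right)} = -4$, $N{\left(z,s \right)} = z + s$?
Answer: $404255$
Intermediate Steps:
$b = 7$ ($b = 9 + \frac{\left(-1\right) \left(5 + 1\right)}{3} = 9 + \frac{\left(-1\right) 6}{3} = 9 + \frac{1}{3} \left(-6\right) = 9 - 2 = 7$)
$N{\left(z,s \right)} = s + z$
$C{\left(c,Z \right)} = -16 + 5 Z$ ($C{\left(c,Z \right)} = Z + \left(-4 + Z\right) \left(7 - 3\right) = Z + \left(-4 + Z\right) 4 = Z + \left(-16 + 4 Z\right) = -16 + 5 Z$)
$B{\left(K \right)} = -31 - K$ ($B{\left(K \right)} = \left(-16 + 5 \left(-3\right)\right) - K = \left(-16 - 15\right) - K = -31 - K$)
$403966 + B{\left(-320 \right)} = 403966 - -289 = 403966 + \left(-31 + 320\right) = 403966 + 289 = 404255$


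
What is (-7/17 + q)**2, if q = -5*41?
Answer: 12194064/289 ≈ 42194.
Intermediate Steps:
q = -205
(-7/17 + q)**2 = (-7/17 - 205)**2 = (-3492/17)**2 = 12194064/289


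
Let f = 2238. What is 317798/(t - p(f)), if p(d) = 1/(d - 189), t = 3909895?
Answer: 325584051/4005687427 ≈ 0.081280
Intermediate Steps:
p(d) = 1/(-189 + d)
317798/(t - p(f)) = 317798/(3909895 - 1/(-189 + 2238)) = 317798/(3909895 - 1/2049) = 317798/(8011374854/2049) = 317798*(2049/8011374854) = 325584051/4005687427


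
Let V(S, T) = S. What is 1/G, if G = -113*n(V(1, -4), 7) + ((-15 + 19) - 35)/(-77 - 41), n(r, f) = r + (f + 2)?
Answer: -118/133309 ≈ -0.00088516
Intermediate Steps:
n(r, f) = 2 + f + r (n(r, f) = r + (2 + f) = 2 + f + r)
G = -133309/118 (G = -113*(2 + 7 + 1) + ((-15 + 19) - 35)/(-77 - 41) = -113*10 + (4 - 35)/(-118) = -1130 - 31*(-1/118) = -1130 + 31/118 = -133309/118 ≈ -1129.7)
1/G = 1/(-133309/118) = -118/133309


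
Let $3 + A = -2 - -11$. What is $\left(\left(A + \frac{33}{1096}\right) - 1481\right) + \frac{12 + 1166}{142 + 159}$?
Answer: $- \frac{485295579}{329896} \approx -1471.1$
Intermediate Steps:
$A = 6$ ($A = -3 - -9 = -3 + \left(-2 + 11\right) = -3 + 9 = 6$)
$\left(\left(A + \frac{33}{1096}\right) - 1481\right) + \frac{12 + 1166}{142 + 159} = \left(\left(6 + \frac{33}{1096}\right) - 1481\right) + \frac{12 + 1166}{142 + 159} = \left(\left(6 + 33 \cdot \frac{1}{1096}\right) - 1481\right) + \frac{1178}{301} = \left(\left(6 + \frac{33}{1096}\right) - 1481\right) + 1178 \cdot \frac{1}{301} = \left(\frac{6609}{1096} - 1481\right) + \frac{1178}{301} = - \frac{1616567}{1096} + \frac{1178}{301} = - \frac{485295579}{329896}$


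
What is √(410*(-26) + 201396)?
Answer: 4*√11921 ≈ 436.73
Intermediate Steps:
√(410*(-26) + 201396) = √(-10660 + 201396) = √190736 = 4*√11921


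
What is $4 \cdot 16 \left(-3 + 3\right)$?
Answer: $0$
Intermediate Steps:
$4 \cdot 16 \left(-3 + 3\right) = 64 \cdot 0 = 0$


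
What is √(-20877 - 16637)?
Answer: I*√37514 ≈ 193.69*I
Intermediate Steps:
√(-20877 - 16637) = √(-37514) = I*√37514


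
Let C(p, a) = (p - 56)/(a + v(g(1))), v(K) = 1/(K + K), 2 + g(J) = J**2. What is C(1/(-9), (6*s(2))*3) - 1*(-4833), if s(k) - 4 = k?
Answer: 1870169/387 ≈ 4832.5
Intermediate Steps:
g(J) = -2 + J**2
s(k) = 4 + k
v(K) = 1/(2*K)
C(p, a) = (-56 + p)/(-1/2 + a) (C(p, a) = (p - 56)/(a + 1/(2*(-2 + 1**2))) = (-56 + p)/(a + 1/(2*(-2 + 1))) = (-56 + p)/(a + (1/2)/(-1)) = (-56 + p)/(a + (1/2)*(-1)) = (-56 + p)/(a - 1/2) = (-56 + p)/(-1/2 + a))
C(1/(-9), (6*s(2))*3) - 1*(-4833) = 2*(-56 + 1/(-9))/(-1 + 2*((6*(4 + 2))*3)) - 1*(-4833) = 2*(-56 - 1/9)/(-1 + 2*((6*6)*3)) + 4833 = 2*(-505/9)/(-1 + 2*(36*3)) + 4833 = 2*(-505/9)/(-1 + 2*108) + 4833 = 2*(-505/9)/(-1 + 216) + 4833 = 2*(-505/9)/215 + 4833 = 2*(1/215)*(-505/9) + 4833 = -202/387 + 4833 = 1870169/387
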